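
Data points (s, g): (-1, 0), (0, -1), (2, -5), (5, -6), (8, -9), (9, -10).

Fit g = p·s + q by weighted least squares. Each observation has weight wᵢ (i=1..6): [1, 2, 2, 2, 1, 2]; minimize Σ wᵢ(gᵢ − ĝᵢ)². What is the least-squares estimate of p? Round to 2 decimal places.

p = -0.94

Entries of MᵀWM: Σwᵢ·s·s = 285, Σwᵢ·s = 39, Σwᵢ·1 = 10.
For MᵀWg: Σwᵢ·s·g = -332, Σwᵢ·g = -53.
MᵀWM·[p, q]ᵀ = MᵀWg becomes [[285, 39]; [39, 10]]·[p, q]ᵀ = [-332, -53]ᵀ.
det = 285·10 − 39² = 1329.
p = ((-332)·10 − 39·(-53))/1329 = -1253/1329; q = (285·(-53) − 39·(-332))/1329 = -719/443.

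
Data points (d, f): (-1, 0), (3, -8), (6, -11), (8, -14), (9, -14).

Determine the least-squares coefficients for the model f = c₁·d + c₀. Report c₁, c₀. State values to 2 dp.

MᵀM·[c₁, c₀]ᵀ = Mᵀf reads: 191·c₁ + 25·c₀ = -328;  25·c₁ + 5·c₀ = -47.
Eliminating c₀: 5·(row 1) − 25·(row 2) gives 330·c₁ = 5·(-328) − 25·(-47) = -465, so c₁ = -31/22.
Then c₀ = ((-47) − 25·(-31/22))/5 = -259/110.

c₁ = -1.41, c₀ = -2.35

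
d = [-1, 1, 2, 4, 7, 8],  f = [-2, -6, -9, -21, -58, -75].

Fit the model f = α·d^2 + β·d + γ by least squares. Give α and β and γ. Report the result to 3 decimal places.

With design matrix M, MᵀM = [[6771, 927, 135]; [927, 135, 21]; [135, 21, 6]] and Mᵀf = [-8022, -1112, -171]ᵀ.
Inverting the 3×3 Gram matrix, [α, β, γ]ᵀ = [-1297/1280, -3307/3840, -5159/1920]ᵀ.

α = -1.013, β = -0.861, γ = -2.687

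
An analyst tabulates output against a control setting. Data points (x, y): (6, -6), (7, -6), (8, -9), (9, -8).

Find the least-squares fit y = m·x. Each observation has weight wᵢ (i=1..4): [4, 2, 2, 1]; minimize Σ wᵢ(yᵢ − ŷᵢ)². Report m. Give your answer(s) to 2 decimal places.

m = -0.98

With design matrix A, AᵀWA = [[451]] and AᵀWy = [-444]ᵀ.
m = (-444)/451 = -0.984479.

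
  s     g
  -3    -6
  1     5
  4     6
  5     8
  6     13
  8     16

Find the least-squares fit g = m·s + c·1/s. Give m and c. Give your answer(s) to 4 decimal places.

With design matrix X, XᵀX = [[151, 6]; [6, 18101/14400]] and Xᵀg = [293, 214/15]ᵀ.
det = 151·(18101/14400) − 6² = 2214851/14400.
m = (293·(18101/14400) − 6·(214/15))/(2214851/14400) = 4070953/2214851; c = (151·(214/15) − 6·293)/(2214851/14400) = 5706240/2214851.

m = 1.8380, c = 2.5764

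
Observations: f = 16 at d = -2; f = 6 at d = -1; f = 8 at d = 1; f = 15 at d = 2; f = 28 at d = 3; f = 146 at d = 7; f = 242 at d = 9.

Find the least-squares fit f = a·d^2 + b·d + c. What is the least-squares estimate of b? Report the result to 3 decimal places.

The normal equations are: 9077·a + 1099·b + 149·c = 27146;  1099·a + 149·b + 19·c = 3284;  149·a + 19·b + 7·c = 461.
Row-reducing yields a = 6293/2112, b = -799/2112, c = 609/176.

b = -0.378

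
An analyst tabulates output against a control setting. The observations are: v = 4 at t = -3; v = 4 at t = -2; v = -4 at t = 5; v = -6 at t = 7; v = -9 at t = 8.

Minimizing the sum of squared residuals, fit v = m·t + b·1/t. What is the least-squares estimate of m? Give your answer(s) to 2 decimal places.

m = -0.90

Forming AᵀA = [[151, 5]; [5, 308449/705600]] and Aᵀv = [-154, -5137/840]ᵀ gives AᵀA·[m, b]ᵀ = Aᵀv.
Δ = 151·(308449/705600) − 5² = 28935799/705600.
m = ((-154)·(308449/705600) − 5·(-5137/840))/(28935799/705600) = -25925746/28935799; b = (151·(-5137/840) − 5·(-154))/(28935799/705600) = -108265080/28935799.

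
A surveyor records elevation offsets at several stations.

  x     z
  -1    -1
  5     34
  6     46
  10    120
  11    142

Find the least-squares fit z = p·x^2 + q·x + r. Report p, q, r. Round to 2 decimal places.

p = 1.03, q = 1.65, r = -0.39

Forming AᵀA = [[26563, 2671, 283]; [2671, 283, 31]; [283, 31, 5]] and Aᵀz = [31687, 3209, 341]ᵀ gives AᵀA·[p, q, r]ᵀ = Aᵀz.
Solving the 3×3 system (Gaussian elimination) gives p = 151763/147144, q = 242485/147144, r = -4831/12262.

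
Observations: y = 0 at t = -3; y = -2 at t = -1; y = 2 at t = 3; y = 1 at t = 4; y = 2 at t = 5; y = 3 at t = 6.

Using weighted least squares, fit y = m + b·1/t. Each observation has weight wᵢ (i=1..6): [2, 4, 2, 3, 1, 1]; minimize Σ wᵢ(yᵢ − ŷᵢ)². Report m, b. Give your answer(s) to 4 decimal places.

m = 0.9561, b = 2.9236

Sums needed: Σwᵢ·1 = 13, Σwᵢ·1/t = -173/60, Σwᵢ·1/t·1/t = 16919/3600.
And Σwᵢ·y = 4, Σwᵢ·1/t·y = 659/60.
AᵀWA·[m, b]ᵀ = AᵀWy becomes [[13, -173/60]; [-173/60, 16919/3600]]·[m, b]ᵀ = [4, 659/60]ᵀ.
Δ = 13·(16919/3600) − (-173/60)² = 95009/1800.
m = (4·(16919/3600) − (-173/60)·(659/60))/(95009/1800) = 181683/190018; b = (13·(659/60) − (-173/60)·4)/(95009/1800) = 277770/95009.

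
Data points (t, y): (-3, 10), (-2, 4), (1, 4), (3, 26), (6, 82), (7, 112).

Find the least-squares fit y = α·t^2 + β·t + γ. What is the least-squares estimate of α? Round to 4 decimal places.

α = 1.9116

From the data, Σt^2·t^2 = 3876, Σt^2·t = 552, Σt^2 = 108, Σt·t = 108, Σt = 12, Σ1 = 6.
And Σt^2·y = 8784, Σt·y = 1320, Σy = 238.
AᵀA·[α, β, γ]ᵀ = Aᵀy becomes [[3876, 552, 108]; [552, 108, 12]; [108, 12, 6]]·[α, β, γ]ᵀ = [8784, 1320, 238]ᵀ.
Row-reducing yields α = 281/147, β = 353/147, γ = 67/147.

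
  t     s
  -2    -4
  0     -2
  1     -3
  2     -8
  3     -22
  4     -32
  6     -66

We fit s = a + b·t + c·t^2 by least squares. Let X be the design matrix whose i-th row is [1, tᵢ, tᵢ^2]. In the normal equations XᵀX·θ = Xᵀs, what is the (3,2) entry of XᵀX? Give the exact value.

Row 3 ↔ basis t^2, column 2 ↔ basis t, so (XᵀX)_{3,2} = Σᵢ (t^2)·(t) = (4)·(-2) + (0)·(0) + (1)·(1) + (4)·(2) + (9)·(3) + (16)·(4) + (36)·(6) = 308.

308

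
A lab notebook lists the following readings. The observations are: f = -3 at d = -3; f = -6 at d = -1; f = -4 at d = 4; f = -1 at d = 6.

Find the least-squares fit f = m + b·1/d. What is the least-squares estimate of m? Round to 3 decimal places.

m = -2.893

The normal system AᵀA·[m, b]ᵀ = Aᵀf is [[4, -11/12]; [-11/12, 173/144]]·[m, b]ᵀ = [-14, 35/6]ᵀ.
Δ = 4·(173/144) − (-11/12)² = 571/144.
m = ((-14)·(173/144) − (-11/12)·(35/6))/(571/144) = -1652/571; b = (4·(35/6) − (-11/12)·(-14))/(571/144) = 1512/571.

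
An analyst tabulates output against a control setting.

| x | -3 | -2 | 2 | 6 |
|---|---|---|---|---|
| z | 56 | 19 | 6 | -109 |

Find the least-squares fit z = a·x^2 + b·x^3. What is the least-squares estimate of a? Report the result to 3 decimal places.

a = 3.116

Compute the Gram sums: Σx^2·x^2 = 1409, Σx^2·x^3 = 7533, Σx^3·x^3 = 47513.
For Mᵀz: Σx^2·z = -3320, Σx^3·z = -25160.
MᵀM·[a, b]ᵀ = Mᵀz becomes [[1409, 7533]; [7533, 47513]]·[a, b]ᵀ = [-3320, -25160]ᵀ.
Δ = 1409·47513 − 7533² = 10199728.
a = ((-3320)·47513 − 7533·(-25160))/10199728 = 1986695/637483; b = (1409·(-25160) − 7533·(-3320))/10199728 = -652555/637483.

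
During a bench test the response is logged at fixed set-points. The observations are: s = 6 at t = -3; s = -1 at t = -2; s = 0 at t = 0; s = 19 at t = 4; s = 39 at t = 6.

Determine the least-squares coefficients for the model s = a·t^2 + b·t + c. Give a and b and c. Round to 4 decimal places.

Sums needed: Σt^2·t^2 = 1649, Σt^2·t = 245, Σt^2 = 65, Σt·t = 65, Σt = 5, Σ1 = 5.
And Σt^2·s = 1758, Σt·s = 294, Σs = 63.
Inverting the 3×3 Gram matrix, [a, b, c]ᵀ = [41/44, 58/55, -25/44]ᵀ.

a = 0.9318, b = 1.0545, c = -0.5682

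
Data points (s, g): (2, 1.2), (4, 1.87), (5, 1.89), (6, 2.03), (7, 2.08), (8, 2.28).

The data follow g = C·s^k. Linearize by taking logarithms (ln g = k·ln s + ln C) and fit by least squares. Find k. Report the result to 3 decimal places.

With ln gᵢ as the transformed response and ln sᵢ as the regressor:
XᵀX = [[16.3136, 9.5060]; [9.5060, 6]], rhs = [6.4262, 3.7094]ᵀ  (here Σln s = 9.5060, Σ(ln s)² = 16.3136, Σln g = 3.7094, Σln s·ln g = 6.4262).
Slope k = (n·Σln s·ln g − Σln s·Σln g)/(n·Σ(ln s)² − (Σln s)²) = (6·6.4262 − 9.5060·3.7094)/7.5177 = 0.43838; ln C = (Σln g − k·Σln s)/n = -0.07630.

k = 0.438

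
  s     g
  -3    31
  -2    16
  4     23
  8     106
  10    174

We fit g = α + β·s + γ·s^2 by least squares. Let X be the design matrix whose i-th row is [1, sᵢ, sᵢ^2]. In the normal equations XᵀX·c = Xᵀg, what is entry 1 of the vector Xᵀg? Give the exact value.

350

Entry 1 ↔ basis 1, so (Xᵀg)_{1} = Σᵢ gᵢ = (1)·(31) + (1)·(16) + (1)·(23) + (1)·(106) + (1)·(174) = 350.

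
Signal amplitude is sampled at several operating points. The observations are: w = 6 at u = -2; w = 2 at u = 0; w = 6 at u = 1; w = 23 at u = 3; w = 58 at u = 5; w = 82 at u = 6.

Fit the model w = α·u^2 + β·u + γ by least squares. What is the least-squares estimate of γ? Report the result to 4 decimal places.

With design matrix M, MᵀM = [[2019, 361, 75]; [361, 75, 13]; [75, 13, 6]] and Mᵀw = [4639, 845, 177]ᵀ.
Row-reducing yields α = 16525/8436, β = 4363/2812, γ = 3485/2109.

γ = 1.6524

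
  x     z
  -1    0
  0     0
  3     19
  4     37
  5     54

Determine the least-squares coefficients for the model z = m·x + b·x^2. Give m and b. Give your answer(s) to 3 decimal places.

m = 1.084, b = 1.952

The normal system AᵀA·[m, b]ᵀ = Aᵀz is [[51, 215]; [215, 963]]·[m, b]ᵀ = [475, 2113]ᵀ.
Determinant 51·963 − 215² = 2888.
m = (475·963 − 215·2113)/2888 = 1565/1444; b = (51·2113 − 215·475)/2888 = 2819/1444.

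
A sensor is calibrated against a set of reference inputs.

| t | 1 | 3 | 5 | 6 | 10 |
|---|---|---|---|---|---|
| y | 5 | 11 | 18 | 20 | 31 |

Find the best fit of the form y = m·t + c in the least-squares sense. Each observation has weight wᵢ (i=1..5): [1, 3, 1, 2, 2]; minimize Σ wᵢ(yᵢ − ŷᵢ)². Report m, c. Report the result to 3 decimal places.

m = 2.877, c = 2.531

Compute the Gram sums: Σwᵢ·t·t = 325, Σwᵢ·t = 47, Σwᵢ·1 = 9.
Right-hand side: Σwᵢ·t·y = 1054, Σwᵢ·y = 158.
Normal equations: [[325, 47]; [47, 9]]·[m, c]ᵀ = [1054, 158]ᵀ.
Eliminating c: 9·(row 1) − 47·(row 2) gives 716·m = 9·1054 − 47·158 = 2060, so m = 515/179.
Then c = (158 − 47·(515/179))/9 = 453/179.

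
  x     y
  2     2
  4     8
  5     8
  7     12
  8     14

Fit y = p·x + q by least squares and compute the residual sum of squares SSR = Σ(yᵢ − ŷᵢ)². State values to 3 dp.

SSR = 2.947

From the data, Σx·x = 158, Σx = 26, Σ1 = 5.
For Mᵀy: Σx·y = 272, Σy = 44.
So MᵀM·[p, q]ᵀ = Mᵀy: [[158, 26]; [26, 5]]·[p, q]ᵀ = [272, 44]ᵀ.
Eliminating q: 5·(row 1) − 26·(row 2) gives 114·p = 5·272 − 26·44 = 216, so p = 36/19.
Then q = (44 − 26·(36/19))/5 = -20/19.
Residuals: -14/19, 28/19, -8/19, -4/19, -2/19; SSR = 56/19.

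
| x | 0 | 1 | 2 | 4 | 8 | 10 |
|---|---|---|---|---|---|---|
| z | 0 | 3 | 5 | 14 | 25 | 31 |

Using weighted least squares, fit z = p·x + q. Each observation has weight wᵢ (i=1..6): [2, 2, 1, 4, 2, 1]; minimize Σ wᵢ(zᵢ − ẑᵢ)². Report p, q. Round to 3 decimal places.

p = 3.145, q = 0.277

The normal system AᵀWA·[p, q]ᵀ = AᵀWz is [[298, 46]; [46, 12]]·[p, q]ᵀ = [950, 148]ᵀ.
Eliminating q: 12·(row 1) − 46·(row 2) gives 1460·p = 12·950 − 46·148 = 4592, so p = 1148/365.
Then q = (148 − 46·(1148/365))/12 = 101/365.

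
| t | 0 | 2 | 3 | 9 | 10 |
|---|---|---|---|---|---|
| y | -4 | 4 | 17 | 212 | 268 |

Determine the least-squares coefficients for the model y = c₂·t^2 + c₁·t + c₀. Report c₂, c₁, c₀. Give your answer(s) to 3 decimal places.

c₂ = 2.908, c₁ = -2.037, c₀ = -3.659

Entries of AᵀA: Σt^2·t^2 = 16658, Σt^2·t = 1764, Σt^2 = 194, Σt·t = 194, Σt = 24, Σ1 = 5.
Right-hand side: Σt^2·y = 44141, Σt·y = 4647, Σy = 497.
So AᵀA·[c₂, c₁, c₀]ᵀ = Aᵀy: [[16658, 1764, 194]; [1764, 194, 24]; [194, 24, 5]]·[c₂, c₁, c₀]ᵀ = [44141, 4647, 497]ᵀ.
Inverting the 3×3 Gram matrix, [c₂, c₁, c₀]ᵀ = [62891/21626, -44043/21626, -39570/10813]ᵀ.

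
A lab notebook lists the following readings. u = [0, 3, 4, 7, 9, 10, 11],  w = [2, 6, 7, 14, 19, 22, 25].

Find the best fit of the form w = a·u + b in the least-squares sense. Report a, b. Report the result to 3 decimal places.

a = 2.141, b = 0.115

Sums needed: Σu·u = 376, Σu = 44, Σ1 = 7.
For Xᵀw: Σu·w = 810, Σw = 95.
Normal equations: [[376, 44]; [44, 7]]·[a, b]ᵀ = [810, 95]ᵀ.
det = 376·7 − 44² = 696.
a = (810·7 − 44·95)/696 = 745/348; b = (376·95 − 44·810)/696 = 10/87.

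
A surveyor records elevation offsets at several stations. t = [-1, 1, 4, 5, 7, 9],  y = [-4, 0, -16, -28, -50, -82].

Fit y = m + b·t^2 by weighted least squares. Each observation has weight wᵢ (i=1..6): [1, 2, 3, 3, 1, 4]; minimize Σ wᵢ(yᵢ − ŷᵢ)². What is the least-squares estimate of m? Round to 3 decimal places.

Entries of AᵀWA: Σwᵢ·1 = 14, Σwᵢ·t^2 = 499, Σwᵢ·t^2·t^2 = 31291.
And Σwᵢ·y = -514, Σwᵢ·t^2·y = -31890.
AᵀWA·[m, b]ᵀ = AᵀWy becomes [[14, 499]; [499, 31291]]·[m, b]ᵀ = [-514, -31890]ᵀ.
Δ = 14·31291 − 499² = 189073.
m = ((-514)·31291 − 499·(-31890))/189073 = -170464/189073; b = (14·(-31890) − 499·(-514))/189073 = -189974/189073.

m = -0.902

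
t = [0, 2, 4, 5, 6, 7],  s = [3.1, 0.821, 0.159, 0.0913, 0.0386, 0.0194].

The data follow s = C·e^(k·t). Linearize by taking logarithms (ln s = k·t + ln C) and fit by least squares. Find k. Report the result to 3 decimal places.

k = -0.731

Let Y = ln s. Fitting Y = k·t + ln C by least squares:
Σt = 24.0000, Σ(t)² = 130.0000, Σln s = -10.4953, Σt·ln s = -66.8423.
Equations: 130.0000·k + 24.0000·ln C = -66.8423;  24.0000·k + 6·ln C = -10.4953.
Slope k = (n·Σt·ln s − Σt·Σln s)/(n·Σ(t)² − (Σt)²) = (6·-66.8423 − 24.0000·-10.4953)/204.0000 = -0.73121; ln C = (Σln s − k·Σt)/n = 1.17564.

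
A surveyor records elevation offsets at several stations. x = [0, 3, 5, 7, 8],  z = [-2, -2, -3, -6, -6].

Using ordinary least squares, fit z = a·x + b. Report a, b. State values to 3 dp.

a = -0.573, b = -1.165

Entries of AᵀA: Σx·x = 147, Σx = 23, Σ1 = 5.
For Aᵀz: Σx·z = -111, Σz = -19.
Normal equations: [[147, 23]; [23, 5]]·[a, b]ᵀ = [-111, -19]ᵀ.
Δ = 147·5 − 23² = 206.
a = ((-111)·5 − 23·(-19))/206 = -59/103; b = (147·(-19) − 23·(-111))/206 = -120/103.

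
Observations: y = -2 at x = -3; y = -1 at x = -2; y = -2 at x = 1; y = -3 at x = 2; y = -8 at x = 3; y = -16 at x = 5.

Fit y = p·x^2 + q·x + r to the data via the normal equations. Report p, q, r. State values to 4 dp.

p = -0.4588, q = -0.8271, r = -0.5297

The normal equations are: 820·p + 126·q + 52·r = -508;  126·p + 52·q + 6·r = -104;  52·p + 6·q + 6·r = -32.
Inverting the 3×3 Gram matrix, [p, q, r]ᵀ = [-3962/8635, -7142/8635, -4574/8635]ᵀ.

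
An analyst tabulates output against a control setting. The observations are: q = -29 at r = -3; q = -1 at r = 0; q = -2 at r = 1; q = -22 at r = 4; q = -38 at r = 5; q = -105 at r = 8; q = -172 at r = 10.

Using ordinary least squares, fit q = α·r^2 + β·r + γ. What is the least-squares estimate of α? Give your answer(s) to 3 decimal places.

AᵀA·[α, β, γ]ᵀ = Aᵀq reads: 15059·α + 1675·β + 215·γ = -25485;  1675·α + 215·β + 25·γ = -2753;  215·α + 25·β + 7·γ = -369.
(Σr^2·r^2 = 15059, Σr^2·r = 1675, Σr^2 = 215, Σr·r = 215, Σr = 25, Σ1 = 7, Σr^2·q = -25485, Σr·q = -2753, Σq = -369.)
Solving the 3×3 system (Gaussian elimination) gives α = -167005/84021, β = 1229584/420105, γ = -59314/28007.

α = -1.988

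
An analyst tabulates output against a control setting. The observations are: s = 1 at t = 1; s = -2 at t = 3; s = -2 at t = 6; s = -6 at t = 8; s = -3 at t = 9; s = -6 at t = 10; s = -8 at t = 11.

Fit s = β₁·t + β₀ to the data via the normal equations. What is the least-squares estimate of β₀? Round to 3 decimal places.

β₀ = 1.393

Normal-equation sums: Σt·t = 412, Σt = 48, Σ1 = 7.
And Σt·s = -240, Σs = -26.
Normal equations: [[412, 48]; [48, 7]]·[β₁, β₀]ᵀ = [-240, -26]ᵀ.
Eliminating β₀: 7·(row 1) − 48·(row 2) gives 580·β₁ = 7·(-240) − 48·(-26) = -432, so β₁ = -108/145.
Then β₀ = ((-26) − 48·(-108/145))/7 = 202/145.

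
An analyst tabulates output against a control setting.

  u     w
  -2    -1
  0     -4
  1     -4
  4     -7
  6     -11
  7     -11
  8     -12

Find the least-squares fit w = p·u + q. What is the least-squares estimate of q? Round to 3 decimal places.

From the data, Σu·u = 170, Σu = 24, Σ1 = 7.
And Σu·w = -269, Σw = -50.
So MᵀM·[p, q]ᵀ = Mᵀw: [[170, 24]; [24, 7]]·[p, q]ᵀ = [-269, -50]ᵀ.
Δ = 170·7 − 24² = 614.
p = ((-269)·7 − 24·(-50))/614 = -683/614; q = (170·(-50) − 24·(-269))/614 = -1022/307.

q = -3.329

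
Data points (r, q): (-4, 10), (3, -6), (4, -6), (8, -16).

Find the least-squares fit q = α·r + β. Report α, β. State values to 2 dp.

α = -2.15, β = 1.40

XᵀX·[α, β]ᵀ = Xᵀq reads: 105·α + 11·β = -210;  11·α + 4·β = -18.
Determinant 105·4 − 11² = 299.
α = ((-210)·4 − 11·(-18))/299 = -642/299; β = (105·(-18) − 11·(-210))/299 = 420/299.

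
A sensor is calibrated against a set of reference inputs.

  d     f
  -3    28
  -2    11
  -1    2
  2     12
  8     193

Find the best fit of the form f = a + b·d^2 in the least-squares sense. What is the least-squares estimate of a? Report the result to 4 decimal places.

Compute the Gram sums: Σ1 = 5, Σd^2 = 82, Σd^2·d^2 = 4210.
Right-hand side: Σf = 246, Σd^2·f = 12698.
Eliminating b: 4210·(row 1) − 82·(row 2) gives 14326·a = 4210·246 − 82·12698 = -5576, so a = -2788/7163.
Then b = (12698 − 82·(-2788/7163))/4210 = 21659/7163.

a = -0.3892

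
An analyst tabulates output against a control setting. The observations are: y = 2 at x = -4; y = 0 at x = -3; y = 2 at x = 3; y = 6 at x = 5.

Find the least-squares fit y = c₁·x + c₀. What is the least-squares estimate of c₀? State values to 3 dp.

Entries of MᵀM: Σx·x = 59, Σx = 1, Σ1 = 4.
Moment sums: Σx·y = 28, Σy = 10.
Normal equations: [[59, 1]; [1, 4]]·[c₁, c₀]ᵀ = [28, 10]ᵀ.
Eliminating c₀: 4·(row 1) − 1·(row 2) gives 235·c₁ = 4·28 − 1·10 = 102, so c₁ = 102/235.
Then c₀ = (10 − 1·(102/235))/4 = 562/235.

c₀ = 2.391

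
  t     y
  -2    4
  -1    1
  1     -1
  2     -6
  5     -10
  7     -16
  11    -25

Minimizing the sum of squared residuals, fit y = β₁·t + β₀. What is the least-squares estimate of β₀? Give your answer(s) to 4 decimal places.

Compute the Gram sums: Σt·t = 205, Σt = 23, Σ1 = 7.
Right-hand side: Σt·y = -459, Σy = -53.
Determinant 205·7 − 23² = 906.
β₁ = ((-459)·7 − 23·(-53))/906 = -997/453; β₀ = (205·(-53) − 23·(-459))/906 = -154/453.

β₀ = -0.3400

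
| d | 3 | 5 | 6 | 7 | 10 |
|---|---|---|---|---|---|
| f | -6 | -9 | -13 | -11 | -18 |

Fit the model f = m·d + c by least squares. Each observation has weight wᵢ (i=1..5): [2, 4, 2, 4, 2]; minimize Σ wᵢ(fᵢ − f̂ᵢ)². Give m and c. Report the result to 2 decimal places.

m = -1.63, c = -1.00

From the data, Σwᵢ·d·d = 586, Σwᵢ·d = 86, Σwᵢ·1 = 14.
Right-hand side: Σwᵢ·d·f = -1040, Σwᵢ·f = -154.
det = 586·14 − 86² = 808.
m = ((-1040)·14 − 86·(-154))/808 = -329/202; c = (586·(-154) − 86·(-1040))/808 = -201/202.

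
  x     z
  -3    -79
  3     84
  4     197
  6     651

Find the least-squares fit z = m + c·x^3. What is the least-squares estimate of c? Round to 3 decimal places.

c = 3.003

Sums needed: Σ1 = 4, Σx^3 = 280, Σx^3·x^3 = 52210.
For Aᵀz: Σz = 853, Σx^3·z = 157625.
So AᵀA·[m, c]ᵀ = Aᵀz: [[4, 280]; [280, 52210]]·[m, c]ᵀ = [853, 157625]ᵀ.
Determinant 4·52210 − 280² = 130440.
m = (853·52210 − 280·157625)/130440 = 40013/13044; c = (4·157625 − 280·853)/130440 = 19583/6522.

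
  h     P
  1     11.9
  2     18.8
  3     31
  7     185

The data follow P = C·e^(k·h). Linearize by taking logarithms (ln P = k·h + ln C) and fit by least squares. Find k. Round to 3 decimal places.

Let Y = ln P. Fitting Y = k·h + ln C by least squares:
Σh = 13.0000, Σ(h)² = 63.0000, Σln P = 14.0647, Σh·ln P = 55.1887.
Equations: 63.0000·k + 13.0000·ln C = 55.1887;  13.0000·k + 4·ln C = 14.0647.
Solving (det = 83.0000): k = 0.45679, ln C = 2.03163.

k = 0.457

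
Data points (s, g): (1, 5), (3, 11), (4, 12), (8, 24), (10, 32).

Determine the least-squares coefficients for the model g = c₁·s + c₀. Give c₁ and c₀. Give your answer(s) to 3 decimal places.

Compute the Gram sums: Σs·s = 190, Σs = 26, Σ1 = 5.
Right-hand side: Σs·g = 598, Σg = 84.
Normal equations: [[190, 26]; [26, 5]]·[c₁, c₀]ᵀ = [598, 84]ᵀ.
Eliminating c₀: 5·(row 1) − 26·(row 2) gives 274·c₁ = 5·598 − 26·84 = 806, so c₁ = 403/137.
Then c₀ = (84 − 26·(403/137))/5 = 206/137.

c₁ = 2.942, c₀ = 1.504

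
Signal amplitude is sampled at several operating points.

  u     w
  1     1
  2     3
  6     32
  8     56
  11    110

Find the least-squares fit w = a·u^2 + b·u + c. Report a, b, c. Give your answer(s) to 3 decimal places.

Forming MᵀM = [[20050, 2068, 226]; [2068, 226, 28]; [226, 28, 5]] and Mᵀw = [18059, 1857, 202]ᵀ gives MᵀM·[a, b, c]ᵀ = Mᵀw.
Solving the 3×3 system (Gaussian elimination) gives a = 8063/8346, b = -5957/8346, c = 1015/1391.

a = 0.966, b = -0.714, c = 0.730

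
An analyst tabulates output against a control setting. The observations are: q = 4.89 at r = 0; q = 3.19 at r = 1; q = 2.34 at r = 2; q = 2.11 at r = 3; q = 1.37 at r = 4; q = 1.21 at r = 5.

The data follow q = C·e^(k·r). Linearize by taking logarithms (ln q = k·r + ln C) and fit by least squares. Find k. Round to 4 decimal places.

With ln qᵢ as the transformed response and rᵢ as the regressor:
Over the data: Σr = 15.0000, Σ(r)² = 55.0000, Σln q = 4.8495, Σr·ln q = 7.3127.
Normal system: [[55.0000, 15.0000]; [15.0000, 6]]·[k, ln C]ᵀ = [7.3127, 4.8495]ᵀ.
Δ = 55.0000·6 − (15.0000)² = 105.0000; k = (7.3127·6 − 15.0000·4.8495)/105.0000 = -0.27491, ln C = (55.0000·4.8495 − 15.0000·7.3127)/105.0000 = 1.49553.

k = -0.2749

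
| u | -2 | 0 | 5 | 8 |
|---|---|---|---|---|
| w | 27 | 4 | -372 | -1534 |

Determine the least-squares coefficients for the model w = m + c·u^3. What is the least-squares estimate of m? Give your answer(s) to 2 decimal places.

m = 3.45

Setting ∂/∂m … = 0 gives: 4·m + 629·c = -1875;  629·m + 277833·c = -832124.
det = 4·277833 − 629² = 715691.
m = ((-1875)·277833 − 629·(-832124))/715691 = 66733/19343; c = (4·(-832124) − 629·(-1875))/715691 = -2149121/715691.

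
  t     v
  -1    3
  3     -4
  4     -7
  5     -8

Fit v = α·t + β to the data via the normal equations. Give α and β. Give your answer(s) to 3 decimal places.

α = -1.880, β = 1.169

Sums needed: Σt·t = 51, Σt = 11, Σ1 = 4.
And Σt·v = -83, Σv = -16.
Eliminating β: 4·(row 1) − 11·(row 2) gives 83·α = 4·(-83) − 11·(-16) = -156, so α = -156/83.
Then β = ((-16) − 11·(-156/83))/4 = 97/83.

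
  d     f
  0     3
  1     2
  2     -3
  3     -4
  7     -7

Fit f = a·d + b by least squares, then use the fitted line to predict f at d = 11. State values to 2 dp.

The normal system AᵀA·[a, b]ᵀ = Aᵀf is [[63, 13]; [13, 5]]·[a, b]ᵀ = [-65, -9]ᵀ.
Determinant 63·5 − 13² = 146.
a = ((-65)·5 − 13·(-9))/146 = -104/73; b = (63·(-9) − 13·(-65))/146 = 139/73.
At d = 11: f̂ = (-104/73)·(11) + (139/73)·(1) = -1005/73.

f̂ = -13.77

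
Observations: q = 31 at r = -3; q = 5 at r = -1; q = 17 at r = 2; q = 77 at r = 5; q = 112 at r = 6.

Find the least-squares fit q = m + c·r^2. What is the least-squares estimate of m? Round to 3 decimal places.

The normal system MᵀM·[m, c]ᵀ = Mᵀq is [[5, 75]; [75, 2019]]·[m, c]ᵀ = [242, 6309]ᵀ.
Determinant 5·2019 − 75² = 4470.
m = (242·2019 − 75·6309)/4470 = 5141/1490; c = (5·6309 − 75·242)/4470 = 893/298.

m = 3.450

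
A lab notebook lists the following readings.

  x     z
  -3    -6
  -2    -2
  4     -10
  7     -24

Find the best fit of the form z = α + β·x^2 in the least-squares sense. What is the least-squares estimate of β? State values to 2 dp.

Compute the Gram sums: Σ1 = 4, Σx^2 = 78, Σx^2·x^2 = 2754.
And Σz = -42, Σx^2·z = -1398.
Normal equations: [[4, 78]; [78, 2754]]·[α, β]ᵀ = [-42, -1398]ᵀ.
Determinant 4·2754 − 78² = 4932.
α = ((-42)·2754 − 78·(-1398))/4932 = -184/137; β = (4·(-1398) − 78·(-42))/4932 = -193/411.

β = -0.47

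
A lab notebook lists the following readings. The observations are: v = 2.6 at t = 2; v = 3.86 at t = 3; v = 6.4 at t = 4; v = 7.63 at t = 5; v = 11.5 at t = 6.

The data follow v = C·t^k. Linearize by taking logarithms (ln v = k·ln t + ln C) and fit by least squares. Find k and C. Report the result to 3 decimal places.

Taking logs, ln v = k·ln t + ln C, so regress ln v on ln t.
Over the data: Σln t = 6.5793, Σ(ln t)² = 9.4099, Σln v = 8.6369, Σln t·ln v = 12.3662.
Normal system: [[9.4099, 6.5793]; [6.5793, 5]]·[k, ln C]ᵀ = [12.3662, 8.6369]ᵀ.
Δ = 9.4099·5 − (6.5793)² = 3.7630; k = (12.3662·5 − 6.5793·8.6369)/3.7630 = 1.33043, ln C = (9.4099·8.6369 − 6.5793·12.3662)/3.7630 = -0.02327, so C = exp(-0.02327) = 0.97700.

k = 1.330, C = 0.977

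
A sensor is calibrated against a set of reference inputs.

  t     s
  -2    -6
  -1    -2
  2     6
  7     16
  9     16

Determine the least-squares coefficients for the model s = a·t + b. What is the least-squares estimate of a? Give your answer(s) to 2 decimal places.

Normal-equation sums: Σt·t = 139, Σt = 15, Σ1 = 5.
And Σt·s = 282, Σs = 30.
det = 139·5 − 15² = 470.
a = (282·5 − 15·30)/470 = 96/47; b = (139·30 − 15·282)/470 = -6/47.

a = 2.04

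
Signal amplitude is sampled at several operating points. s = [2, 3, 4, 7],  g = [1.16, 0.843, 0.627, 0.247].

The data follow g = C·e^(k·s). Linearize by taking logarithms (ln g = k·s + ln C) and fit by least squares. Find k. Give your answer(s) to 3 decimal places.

k = -0.309

Taking logs, ln g = k·s + ln C, so regress ln g on s.
Sums: Σs = 16.0000, Σ(s)² = 78.0000, Σln g = -1.8875, Σs·ln g = -11.8713.
Normal system: [[78.0000, 16.0000]; [16.0000, 4]]·[k, ln C]ᵀ = [-11.8713, -1.8875]ᵀ.
Solving (det = 56.0000): k = -0.30865, ln C = 0.76273.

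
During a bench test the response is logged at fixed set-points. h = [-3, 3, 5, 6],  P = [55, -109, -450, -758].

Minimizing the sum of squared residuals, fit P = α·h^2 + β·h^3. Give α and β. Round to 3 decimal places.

α = -2.949, β = -3.016

MᵀM·[α, β]ᵀ = MᵀP reads: 2083·α + 10901·β = -39024;  10901·α + 63739·β = -224406.
Determinant 2083·63739 − 10901² = 13936536.
α = ((-39024)·63739 − 10901·(-224406))/13936536 = -2283385/774252; β = (2083·(-224406) − 10901·(-39024))/13936536 = -2335393/774252.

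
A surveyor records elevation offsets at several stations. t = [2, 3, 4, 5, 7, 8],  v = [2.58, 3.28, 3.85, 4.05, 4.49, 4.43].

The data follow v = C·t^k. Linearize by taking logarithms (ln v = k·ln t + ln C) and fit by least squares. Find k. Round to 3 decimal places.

Linearized form: ln v = k·ln t + ln C. From the 6 transformed points,
XᵀX = [[14.3101, 8.8128]; [8.8128, 6]], rhs = [12.0994, 7.8727]ᵀ  (here Σln t = 8.8128, Σ(ln t)² = 14.3101, Σln v = 7.8727, Σln t·ln v = 12.0994).
Solving (det = 8.1947): k = 0.39243, ln C = 0.73570.

k = 0.392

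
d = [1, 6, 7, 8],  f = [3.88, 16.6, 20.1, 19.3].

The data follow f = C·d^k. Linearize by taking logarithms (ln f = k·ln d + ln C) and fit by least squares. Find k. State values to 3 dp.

With ln fᵢ as the transformed response and ln dᵢ as the regressor:
Σln d = 5.8171, Σ(ln d)² = 11.3210, Σln f = 10.1261, Σln d·ln f = 17.0283.
Equations: 11.3210·k + 5.8171·ln C = 17.0283;  5.8171·k + 4·ln C = 10.1261.
Δ = 11.3210·4 − (5.8171)² = 11.4454; k = (17.0283·4 − 5.8171·10.1261)/11.4454 = 0.80457, ln C = (11.3210·10.1261 − 5.8171·17.0283)/11.4454 = 1.36144.

k = 0.805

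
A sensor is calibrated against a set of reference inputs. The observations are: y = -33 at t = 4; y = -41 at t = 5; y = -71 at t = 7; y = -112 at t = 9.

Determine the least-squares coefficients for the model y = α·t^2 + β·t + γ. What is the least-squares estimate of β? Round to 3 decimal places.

β = 5.516

Setting ∂/∂α … = 0 gives: 9843·α + 1261·β + 171·γ = -14104;  1261·α + 171·β + 25·γ = -1842;  171·α + 25·β + 4·γ = -257.
Inverting the 3×3 Gram matrix, [α, β, γ]ᵀ = [-1313/796, 4391/796, -5614/199]ᵀ.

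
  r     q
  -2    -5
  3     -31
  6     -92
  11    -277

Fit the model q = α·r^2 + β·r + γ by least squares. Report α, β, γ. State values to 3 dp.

α = -1.988, β = -3.006, γ = -3.255

Setting ∂/∂α … = 0 gives: 16034·α + 1566·β + 170·γ = -37128;  1566·α + 170·β + 18·γ = -3682;  170·α + 18·β + 4·γ = -405.
(Σr^2·r^2 = 16034, Σr^2·r = 1566, Σr^2 = 170, Σr·r = 170, Σr = 18, Σ1 = 4, Σr^2·q = -37128, Σr·q = -3682, Σq = -405.)
Solving the 3×3 system (Gaussian elimination) gives α = -159/80, β = -21401/7120, γ = -11589/3560.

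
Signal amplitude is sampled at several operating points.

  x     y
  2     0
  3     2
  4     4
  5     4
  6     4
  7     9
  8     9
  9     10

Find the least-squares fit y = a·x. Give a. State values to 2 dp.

a = 1.02

Compute the Gram sums: Σx·x = 284.
And Σx·y = 291.
So MᵀM·[a]ᵀ = Mᵀy: [[284]]·[a]ᵀ = [291]ᵀ.
Hence a = 291 / 284 ≈ 1.02465.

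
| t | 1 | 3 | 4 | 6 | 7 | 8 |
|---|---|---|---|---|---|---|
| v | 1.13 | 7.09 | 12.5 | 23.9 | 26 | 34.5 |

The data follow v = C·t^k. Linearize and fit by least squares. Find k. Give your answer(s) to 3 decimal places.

k = 1.644

Let Y = ln v. Fitting Y = k·ln t + ln C by least squares:
XᵀX = [[14.4498, 8.3020]; [8.3020, 6]], rhs = [25.0432, 14.5796]ᵀ  (here Σln t = 8.3020, Σ(ln t)² = 14.4498, Σln v = 14.5796, Σln t·ln v = 25.0432).
Δ = 14.4498·6 − (8.3020)² = 17.7753; k = (25.0432·6 − 8.3020·14.5796)/17.7753 = 1.64383, ln C = (14.4498·14.5796 − 8.3020·25.0432)/17.7753 = 0.15541.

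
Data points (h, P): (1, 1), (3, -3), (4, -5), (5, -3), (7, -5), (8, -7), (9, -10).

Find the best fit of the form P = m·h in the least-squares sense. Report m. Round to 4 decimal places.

Setting ∂/∂m … = 0 gives: 245·m = -224.
(Σh·h = 245, Σh·P = -224.)
m = (-224)/245 = -0.914286.

m = -0.9143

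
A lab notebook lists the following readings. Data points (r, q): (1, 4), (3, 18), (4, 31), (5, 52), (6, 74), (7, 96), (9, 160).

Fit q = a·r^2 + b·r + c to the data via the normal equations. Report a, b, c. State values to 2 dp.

Compute the Gram sums: Σr^2·r^2 = 11221, Σr^2·r = 1505, Σr^2 = 217, Σr·r = 217, Σr = 35, Σ1 = 7.
And Σr^2·q = 22290, Σr·q = 2998, Σq = 435.
Solving the 3×3 system (Gaussian elimination) gives a = 575/294, b = 11/294, c = 65/49.

a = 1.96, b = 0.04, c = 1.33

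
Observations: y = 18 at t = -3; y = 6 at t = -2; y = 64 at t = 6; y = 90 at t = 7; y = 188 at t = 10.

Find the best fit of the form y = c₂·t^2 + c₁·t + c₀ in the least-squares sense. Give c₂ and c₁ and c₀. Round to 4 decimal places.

c₂ = 1.9823, c₁ = -0.7332, c₀ = -2.6604

Normal-equation sums: Σt^2·t^2 = 13794, Σt^2·t = 1524, Σt^2 = 198, Σt·t = 198, Σt = 18, Σ1 = 5.
And Σt^2·y = 25700, Σt·y = 2828, Σy = 366.
Normal equations: [[13794, 1524, 198]; [1524, 198, 18]; [198, 18, 5]]·[c₂, c₁, c₀]ᵀ = [25700, 2828, 366]ᵀ.
Row-reducing yields c₂ = 15920/8031, c₁ = -5888/8031, c₀ = -7122/2677.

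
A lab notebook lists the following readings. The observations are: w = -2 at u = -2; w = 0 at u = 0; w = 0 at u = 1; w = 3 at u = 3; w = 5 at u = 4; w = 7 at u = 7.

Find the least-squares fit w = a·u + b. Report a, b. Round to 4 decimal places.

The normal system XᵀX·[a, b]ᵀ = Xᵀw is [[79, 13]; [13, 6]]·[a, b]ᵀ = [82, 13]ᵀ.
Determinant 79·6 − 13² = 305.
a = (82·6 − 13·13)/305 = 323/305; b = (79·13 − 13·82)/305 = -39/305.

a = 1.0590, b = -0.1279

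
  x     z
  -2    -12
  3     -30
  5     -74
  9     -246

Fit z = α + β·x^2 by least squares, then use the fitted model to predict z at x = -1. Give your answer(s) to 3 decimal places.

Entries of MᵀM: Σ1 = 4, Σx^2 = 119, Σx^2·x^2 = 7283.
Moment sums: Σz = -362, Σx^2·z = -22094.
Eliminating β: 7283·(row 1) − 119·(row 2) gives 14971·α = 7283·(-362) − 119·(-22094) = -7260, so α = -660/1361.
Then β = ((-22094) − 119·(-660/1361))/7283 = -4118/1361.
At x = -1: ẑ = (-660/1361)·(1) + (-4118/1361)·(1) = -4778/1361.

ẑ = -3.511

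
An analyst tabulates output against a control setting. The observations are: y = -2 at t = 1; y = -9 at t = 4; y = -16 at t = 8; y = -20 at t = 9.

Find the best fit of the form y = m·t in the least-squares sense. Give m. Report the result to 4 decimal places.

m = -2.1358

Entries of XᵀX: Σt·t = 162.
Right-hand side: Σt·y = -346.
Hence m = -346 / 162 ≈ -2.1358.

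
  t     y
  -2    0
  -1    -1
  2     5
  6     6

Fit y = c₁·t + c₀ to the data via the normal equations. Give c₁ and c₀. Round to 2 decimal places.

c₁ = 0.89, c₀ = 1.39

Setting ∂/∂c₁ … = 0 gives: 45·c₁ + 5·c₀ = 47;  5·c₁ + 4·c₀ = 10.
Δ = 45·4 − 5² = 155.
c₁ = (47·4 − 5·10)/155 = 138/155; c₀ = (45·10 − 5·47)/155 = 43/31.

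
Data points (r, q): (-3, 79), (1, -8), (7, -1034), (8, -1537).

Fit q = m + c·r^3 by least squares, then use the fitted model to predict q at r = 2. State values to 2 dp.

q̂ = -27.74

From the data, Σ1 = 4, Σr^3 = 829, Σr^3·r^3 = 380523.
Moment sums: Σq = -2500, Σr^3·q = -1143747.
So AᵀA·[m, c]ᵀ = Aᵀq: [[4, 829]; [829, 380523]]·[m, c]ᵀ = [-2500, -1143747]ᵀ.
det = 4·380523 − 829² = 834851.
m = ((-2500)·380523 − 829·(-1143747))/834851 = -3141237/834851; c = (4·(-1143747) − 829·(-2500))/834851 = -2502488/834851.
At r = 2: q̂ = (-3141237/834851)·(1) + (-2502488/834851)·(8) = -23161141/834851.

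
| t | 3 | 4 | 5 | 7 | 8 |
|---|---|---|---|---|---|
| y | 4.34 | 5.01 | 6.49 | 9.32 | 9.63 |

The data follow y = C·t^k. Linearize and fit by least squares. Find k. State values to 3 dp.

With ln yᵢ as the transformed response and ln tᵢ as the regressor:
Σln t = 8.1197, Σ(ln t)² = 13.8297, Σln y = 9.4466, Σln t·ln y = 15.9099.
Equations: 13.8297·k + 8.1197·ln C = 15.9099;  8.1197·k + 5·ln C = 9.4466.
Slope k = (n·Σln t·ln y − Σln t·Σln y)/(n·Σ(ln t)² − (Σln t)²) = (5·15.9099 − 8.1197·9.4466)/3.2190 = 0.88407; ln C = (Σln y − k·Σln t)/n = 0.45365.

k = 0.884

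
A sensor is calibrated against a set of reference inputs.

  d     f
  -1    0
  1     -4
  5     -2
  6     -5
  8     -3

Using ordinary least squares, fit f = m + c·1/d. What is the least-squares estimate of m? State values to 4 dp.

m = -2.5955

With design matrix A, AᵀA = [[5, 59/120]; [59/120, 30001/14400]] and Aᵀf = [-14, -673/120]ᵀ.
Δ = 5·(30001/14400) − (59/120)² = 36631/3600.
m = ((-14)·(30001/14400) − (59/120)·(-673/120))/(36631/3600) = -380307/146524; c = (5·(-673/120) − (59/120)·(-14))/(36631/3600) = -76170/36631.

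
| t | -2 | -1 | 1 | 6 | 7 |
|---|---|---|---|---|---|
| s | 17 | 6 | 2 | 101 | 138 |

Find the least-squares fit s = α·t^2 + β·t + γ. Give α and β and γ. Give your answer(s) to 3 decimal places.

α = 3.063, β = -1.818, γ = 1.045

Setting ∂/∂α … = 0 gives: 3715·α + 551·β + 91·γ = 10474;  551·α + 91·β + 11·γ = 1534;  91·α + 11·β + 5·γ = 264.
Row-reducing yields α = 13850/4521, β = -8221/4521, γ = 1575/1507.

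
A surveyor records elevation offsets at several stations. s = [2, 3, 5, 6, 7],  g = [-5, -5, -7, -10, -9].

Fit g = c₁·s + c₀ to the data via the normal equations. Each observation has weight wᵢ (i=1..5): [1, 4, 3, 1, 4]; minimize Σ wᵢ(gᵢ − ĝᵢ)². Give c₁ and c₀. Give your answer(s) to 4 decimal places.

Forming MᵀWM = [[347, 63]; [63, 13]] and MᵀWg = [-487, -92]ᵀ gives MᵀWM·[c₁, c₀]ᵀ = MᵀWg.
Eliminating c₀: 13·(row 1) − 63·(row 2) gives 542·c₁ = 13·(-487) − 63·(-92) = -535, so c₁ = -535/542.
Then c₀ = ((-92) − 63·(-535/542))/13 = -1243/542.

c₁ = -0.9871, c₀ = -2.2934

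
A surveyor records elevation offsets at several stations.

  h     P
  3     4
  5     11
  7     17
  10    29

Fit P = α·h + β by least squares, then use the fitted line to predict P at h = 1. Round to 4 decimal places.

MᵀM·[α, β]ᵀ = MᵀP reads: 183·α + 25·β = 476;  25·α + 4·β = 61.
Δ = 183·4 − 25² = 107.
α = (476·4 − 25·61)/107 = 379/107; β = (183·61 − 25·476)/107 = -737/107.
At h = 1: P̂ = (379/107)·(1) + (-737/107)·(1) = -358/107.

P̂ = -3.3458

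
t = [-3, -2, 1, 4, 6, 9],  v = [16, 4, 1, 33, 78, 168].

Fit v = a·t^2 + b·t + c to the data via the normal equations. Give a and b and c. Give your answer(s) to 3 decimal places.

Sums needed: Σt^2·t^2 = 8211, Σt^2·t = 975, Σt^2 = 147, Σt·t = 147, Σt = 15, Σ1 = 6.
Moment sums: Σt^2·v = 17105, Σt·v = 2057, Σv = 300.
Inverting the 3×3 Gram matrix, [a, b, c]ᵀ = [45695/22614, 16409/22614, -4975/3769]ᵀ.

a = 2.021, b = 0.726, c = -1.320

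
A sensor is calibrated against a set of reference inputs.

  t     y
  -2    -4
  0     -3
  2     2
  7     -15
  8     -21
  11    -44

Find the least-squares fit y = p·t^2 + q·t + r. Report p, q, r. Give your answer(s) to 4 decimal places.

The normal system AᵀA·[p, q, r]ᵀ = Aᵀy is [[21170, 2186, 242]; [2186, 242, 26]; [242, 26, 6]]·[p, q, r]ᵀ = [-7411, -745, -85]ᵀ.
Solving the 3×3 system (Gaussian elimination) gives p = -10837/22760, q = 29013/22760, r = -1383/2845.

p = -0.4761, q = 1.2747, r = -0.4861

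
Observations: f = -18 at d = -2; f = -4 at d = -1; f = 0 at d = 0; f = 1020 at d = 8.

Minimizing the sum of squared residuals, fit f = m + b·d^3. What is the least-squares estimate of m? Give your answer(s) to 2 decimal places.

The normal equations are: 4·m + 503·b = 998;  503·m + 262209·b = 522388.
Eliminating b: 262209·(row 1) − 503·(row 2) gives 795827·m = 262209·998 − 503·522388 = -1076582, so m = -1076582/795827.
Then b = (522388 − 503·(-1076582/795827))/262209 = 1587558/795827.

m = -1.35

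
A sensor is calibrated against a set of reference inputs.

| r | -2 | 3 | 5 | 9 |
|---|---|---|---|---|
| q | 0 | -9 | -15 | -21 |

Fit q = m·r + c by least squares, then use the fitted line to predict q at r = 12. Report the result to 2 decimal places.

q̂ = -27.32

From the data, Σr·r = 119, Σr = 15, Σ1 = 4.
Right-hand side: Σr·q = -291, Σq = -45.
MᵀM·[m, c]ᵀ = Mᵀq becomes [[119, 15]; [15, 4]]·[m, c]ᵀ = [-291, -45]ᵀ.
Determinant 119·4 − 15² = 251.
m = ((-291)·4 − 15·(-45))/251 = -489/251; c = (119·(-45) − 15·(-291))/251 = -990/251.
At r = 12: q̂ = (-489/251)·(12) + (-990/251)·(1) = -6858/251.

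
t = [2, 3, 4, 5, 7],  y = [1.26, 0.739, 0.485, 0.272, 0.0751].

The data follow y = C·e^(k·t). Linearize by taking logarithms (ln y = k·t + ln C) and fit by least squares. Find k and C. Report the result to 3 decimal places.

Let Y = ln y. Fitting Y = k·t + ln C by least squares:
XᵀX = [[103.0000, 21.0000]; [21.0000, 5]], rhs = [-27.9719, -4.6858]ᵀ  (here Σt = 21.0000, Σ(t)² = 103.0000, Σln y = -4.6858, Σt·ln y = -27.9719).
Slope k = (n·Σt·ln y − Σt·Σln y)/(n·Σ(t)² − (Σt)²) = (5·-27.9719 − 21.0000·-4.6858)/74.0000 = -0.56023; ln C = (Σln y − k·Σt)/n = 1.41578, so C = exp(1.41578) = 4.11972.

k = -0.560, C = 4.120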